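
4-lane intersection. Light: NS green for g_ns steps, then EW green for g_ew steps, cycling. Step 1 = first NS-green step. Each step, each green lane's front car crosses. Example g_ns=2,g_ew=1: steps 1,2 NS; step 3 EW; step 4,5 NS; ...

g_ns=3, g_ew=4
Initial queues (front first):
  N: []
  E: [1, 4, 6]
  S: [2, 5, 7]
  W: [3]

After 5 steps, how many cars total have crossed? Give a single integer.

Answer: 6

Derivation:
Step 1 [NS]: N:empty,E:wait,S:car2-GO,W:wait | queues: N=0 E=3 S=2 W=1
Step 2 [NS]: N:empty,E:wait,S:car5-GO,W:wait | queues: N=0 E=3 S=1 W=1
Step 3 [NS]: N:empty,E:wait,S:car7-GO,W:wait | queues: N=0 E=3 S=0 W=1
Step 4 [EW]: N:wait,E:car1-GO,S:wait,W:car3-GO | queues: N=0 E=2 S=0 W=0
Step 5 [EW]: N:wait,E:car4-GO,S:wait,W:empty | queues: N=0 E=1 S=0 W=0
Cars crossed by step 5: 6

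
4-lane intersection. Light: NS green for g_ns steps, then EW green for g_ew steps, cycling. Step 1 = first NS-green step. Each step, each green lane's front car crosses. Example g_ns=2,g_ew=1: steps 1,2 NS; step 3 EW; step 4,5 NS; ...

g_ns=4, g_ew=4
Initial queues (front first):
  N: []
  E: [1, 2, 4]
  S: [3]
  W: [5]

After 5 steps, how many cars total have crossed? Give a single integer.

Answer: 3

Derivation:
Step 1 [NS]: N:empty,E:wait,S:car3-GO,W:wait | queues: N=0 E=3 S=0 W=1
Step 2 [NS]: N:empty,E:wait,S:empty,W:wait | queues: N=0 E=3 S=0 W=1
Step 3 [NS]: N:empty,E:wait,S:empty,W:wait | queues: N=0 E=3 S=0 W=1
Step 4 [NS]: N:empty,E:wait,S:empty,W:wait | queues: N=0 E=3 S=0 W=1
Step 5 [EW]: N:wait,E:car1-GO,S:wait,W:car5-GO | queues: N=0 E=2 S=0 W=0
Cars crossed by step 5: 3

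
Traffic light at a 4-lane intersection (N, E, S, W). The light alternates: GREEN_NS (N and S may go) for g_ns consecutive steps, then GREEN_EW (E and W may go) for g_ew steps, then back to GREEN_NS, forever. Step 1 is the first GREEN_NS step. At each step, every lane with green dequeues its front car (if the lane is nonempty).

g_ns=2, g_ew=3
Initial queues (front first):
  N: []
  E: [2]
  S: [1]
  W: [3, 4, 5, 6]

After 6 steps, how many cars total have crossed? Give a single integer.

Step 1 [NS]: N:empty,E:wait,S:car1-GO,W:wait | queues: N=0 E=1 S=0 W=4
Step 2 [NS]: N:empty,E:wait,S:empty,W:wait | queues: N=0 E=1 S=0 W=4
Step 3 [EW]: N:wait,E:car2-GO,S:wait,W:car3-GO | queues: N=0 E=0 S=0 W=3
Step 4 [EW]: N:wait,E:empty,S:wait,W:car4-GO | queues: N=0 E=0 S=0 W=2
Step 5 [EW]: N:wait,E:empty,S:wait,W:car5-GO | queues: N=0 E=0 S=0 W=1
Step 6 [NS]: N:empty,E:wait,S:empty,W:wait | queues: N=0 E=0 S=0 W=1
Cars crossed by step 6: 5

Answer: 5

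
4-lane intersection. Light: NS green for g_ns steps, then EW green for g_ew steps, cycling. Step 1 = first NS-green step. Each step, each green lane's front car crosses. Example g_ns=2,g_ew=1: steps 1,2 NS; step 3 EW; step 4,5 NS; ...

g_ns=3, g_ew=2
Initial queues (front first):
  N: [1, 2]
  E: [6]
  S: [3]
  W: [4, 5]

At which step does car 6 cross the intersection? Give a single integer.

Step 1 [NS]: N:car1-GO,E:wait,S:car3-GO,W:wait | queues: N=1 E=1 S=0 W=2
Step 2 [NS]: N:car2-GO,E:wait,S:empty,W:wait | queues: N=0 E=1 S=0 W=2
Step 3 [NS]: N:empty,E:wait,S:empty,W:wait | queues: N=0 E=1 S=0 W=2
Step 4 [EW]: N:wait,E:car6-GO,S:wait,W:car4-GO | queues: N=0 E=0 S=0 W=1
Step 5 [EW]: N:wait,E:empty,S:wait,W:car5-GO | queues: N=0 E=0 S=0 W=0
Car 6 crosses at step 4

4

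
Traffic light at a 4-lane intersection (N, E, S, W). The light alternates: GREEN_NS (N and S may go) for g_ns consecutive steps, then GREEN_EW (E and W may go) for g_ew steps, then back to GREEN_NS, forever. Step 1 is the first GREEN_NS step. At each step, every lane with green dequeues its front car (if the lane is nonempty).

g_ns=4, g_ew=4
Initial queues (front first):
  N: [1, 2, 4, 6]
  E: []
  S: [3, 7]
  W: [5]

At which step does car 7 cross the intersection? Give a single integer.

Step 1 [NS]: N:car1-GO,E:wait,S:car3-GO,W:wait | queues: N=3 E=0 S=1 W=1
Step 2 [NS]: N:car2-GO,E:wait,S:car7-GO,W:wait | queues: N=2 E=0 S=0 W=1
Step 3 [NS]: N:car4-GO,E:wait,S:empty,W:wait | queues: N=1 E=0 S=0 W=1
Step 4 [NS]: N:car6-GO,E:wait,S:empty,W:wait | queues: N=0 E=0 S=0 W=1
Step 5 [EW]: N:wait,E:empty,S:wait,W:car5-GO | queues: N=0 E=0 S=0 W=0
Car 7 crosses at step 2

2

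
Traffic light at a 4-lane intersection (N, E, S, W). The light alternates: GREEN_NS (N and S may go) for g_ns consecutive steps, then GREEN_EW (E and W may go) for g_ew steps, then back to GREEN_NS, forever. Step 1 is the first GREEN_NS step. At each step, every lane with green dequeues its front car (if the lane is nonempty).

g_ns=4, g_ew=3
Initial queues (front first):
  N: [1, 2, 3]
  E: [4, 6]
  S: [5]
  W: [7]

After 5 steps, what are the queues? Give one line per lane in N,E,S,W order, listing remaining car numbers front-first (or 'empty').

Step 1 [NS]: N:car1-GO,E:wait,S:car5-GO,W:wait | queues: N=2 E=2 S=0 W=1
Step 2 [NS]: N:car2-GO,E:wait,S:empty,W:wait | queues: N=1 E=2 S=0 W=1
Step 3 [NS]: N:car3-GO,E:wait,S:empty,W:wait | queues: N=0 E=2 S=0 W=1
Step 4 [NS]: N:empty,E:wait,S:empty,W:wait | queues: N=0 E=2 S=0 W=1
Step 5 [EW]: N:wait,E:car4-GO,S:wait,W:car7-GO | queues: N=0 E=1 S=0 W=0

N: empty
E: 6
S: empty
W: empty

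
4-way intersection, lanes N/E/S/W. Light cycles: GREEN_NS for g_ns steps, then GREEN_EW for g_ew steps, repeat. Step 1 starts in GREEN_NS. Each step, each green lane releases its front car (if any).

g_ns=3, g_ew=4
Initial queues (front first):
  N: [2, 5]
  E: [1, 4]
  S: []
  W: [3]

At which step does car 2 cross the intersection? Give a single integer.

Step 1 [NS]: N:car2-GO,E:wait,S:empty,W:wait | queues: N=1 E=2 S=0 W=1
Step 2 [NS]: N:car5-GO,E:wait,S:empty,W:wait | queues: N=0 E=2 S=0 W=1
Step 3 [NS]: N:empty,E:wait,S:empty,W:wait | queues: N=0 E=2 S=0 W=1
Step 4 [EW]: N:wait,E:car1-GO,S:wait,W:car3-GO | queues: N=0 E=1 S=0 W=0
Step 5 [EW]: N:wait,E:car4-GO,S:wait,W:empty | queues: N=0 E=0 S=0 W=0
Car 2 crosses at step 1

1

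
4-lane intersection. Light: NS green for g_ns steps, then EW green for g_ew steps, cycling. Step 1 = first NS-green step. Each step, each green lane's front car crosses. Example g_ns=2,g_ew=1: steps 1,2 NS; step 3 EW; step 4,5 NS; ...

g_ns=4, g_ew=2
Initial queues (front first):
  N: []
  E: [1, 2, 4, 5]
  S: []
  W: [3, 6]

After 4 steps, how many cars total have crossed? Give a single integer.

Step 1 [NS]: N:empty,E:wait,S:empty,W:wait | queues: N=0 E=4 S=0 W=2
Step 2 [NS]: N:empty,E:wait,S:empty,W:wait | queues: N=0 E=4 S=0 W=2
Step 3 [NS]: N:empty,E:wait,S:empty,W:wait | queues: N=0 E=4 S=0 W=2
Step 4 [NS]: N:empty,E:wait,S:empty,W:wait | queues: N=0 E=4 S=0 W=2
Cars crossed by step 4: 0

Answer: 0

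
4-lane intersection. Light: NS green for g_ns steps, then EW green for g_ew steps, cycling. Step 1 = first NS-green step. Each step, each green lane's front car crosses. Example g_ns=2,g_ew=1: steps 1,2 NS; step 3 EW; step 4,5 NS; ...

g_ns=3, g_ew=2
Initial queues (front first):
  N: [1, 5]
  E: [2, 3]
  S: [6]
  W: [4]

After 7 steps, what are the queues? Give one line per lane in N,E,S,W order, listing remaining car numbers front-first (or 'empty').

Step 1 [NS]: N:car1-GO,E:wait,S:car6-GO,W:wait | queues: N=1 E=2 S=0 W=1
Step 2 [NS]: N:car5-GO,E:wait,S:empty,W:wait | queues: N=0 E=2 S=0 W=1
Step 3 [NS]: N:empty,E:wait,S:empty,W:wait | queues: N=0 E=2 S=0 W=1
Step 4 [EW]: N:wait,E:car2-GO,S:wait,W:car4-GO | queues: N=0 E=1 S=0 W=0
Step 5 [EW]: N:wait,E:car3-GO,S:wait,W:empty | queues: N=0 E=0 S=0 W=0

N: empty
E: empty
S: empty
W: empty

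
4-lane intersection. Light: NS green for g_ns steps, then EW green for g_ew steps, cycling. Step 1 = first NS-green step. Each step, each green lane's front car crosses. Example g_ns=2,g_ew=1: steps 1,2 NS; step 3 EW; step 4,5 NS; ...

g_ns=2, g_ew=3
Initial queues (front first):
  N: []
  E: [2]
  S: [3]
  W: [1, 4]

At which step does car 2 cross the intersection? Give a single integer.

Step 1 [NS]: N:empty,E:wait,S:car3-GO,W:wait | queues: N=0 E=1 S=0 W=2
Step 2 [NS]: N:empty,E:wait,S:empty,W:wait | queues: N=0 E=1 S=0 W=2
Step 3 [EW]: N:wait,E:car2-GO,S:wait,W:car1-GO | queues: N=0 E=0 S=0 W=1
Step 4 [EW]: N:wait,E:empty,S:wait,W:car4-GO | queues: N=0 E=0 S=0 W=0
Car 2 crosses at step 3

3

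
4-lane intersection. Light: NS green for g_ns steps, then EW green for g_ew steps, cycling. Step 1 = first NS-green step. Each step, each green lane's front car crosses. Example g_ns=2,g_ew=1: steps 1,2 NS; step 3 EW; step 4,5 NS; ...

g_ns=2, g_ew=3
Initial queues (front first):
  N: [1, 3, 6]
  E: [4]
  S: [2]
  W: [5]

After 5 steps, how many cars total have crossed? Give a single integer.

Step 1 [NS]: N:car1-GO,E:wait,S:car2-GO,W:wait | queues: N=2 E=1 S=0 W=1
Step 2 [NS]: N:car3-GO,E:wait,S:empty,W:wait | queues: N=1 E=1 S=0 W=1
Step 3 [EW]: N:wait,E:car4-GO,S:wait,W:car5-GO | queues: N=1 E=0 S=0 W=0
Step 4 [EW]: N:wait,E:empty,S:wait,W:empty | queues: N=1 E=0 S=0 W=0
Step 5 [EW]: N:wait,E:empty,S:wait,W:empty | queues: N=1 E=0 S=0 W=0
Cars crossed by step 5: 5

Answer: 5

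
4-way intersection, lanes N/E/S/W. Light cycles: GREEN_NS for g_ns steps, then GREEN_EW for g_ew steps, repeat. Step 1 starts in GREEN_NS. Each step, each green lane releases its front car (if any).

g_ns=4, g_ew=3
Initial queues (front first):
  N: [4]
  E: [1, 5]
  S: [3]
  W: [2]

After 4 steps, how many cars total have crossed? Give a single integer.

Step 1 [NS]: N:car4-GO,E:wait,S:car3-GO,W:wait | queues: N=0 E=2 S=0 W=1
Step 2 [NS]: N:empty,E:wait,S:empty,W:wait | queues: N=0 E=2 S=0 W=1
Step 3 [NS]: N:empty,E:wait,S:empty,W:wait | queues: N=0 E=2 S=0 W=1
Step 4 [NS]: N:empty,E:wait,S:empty,W:wait | queues: N=0 E=2 S=0 W=1
Cars crossed by step 4: 2

Answer: 2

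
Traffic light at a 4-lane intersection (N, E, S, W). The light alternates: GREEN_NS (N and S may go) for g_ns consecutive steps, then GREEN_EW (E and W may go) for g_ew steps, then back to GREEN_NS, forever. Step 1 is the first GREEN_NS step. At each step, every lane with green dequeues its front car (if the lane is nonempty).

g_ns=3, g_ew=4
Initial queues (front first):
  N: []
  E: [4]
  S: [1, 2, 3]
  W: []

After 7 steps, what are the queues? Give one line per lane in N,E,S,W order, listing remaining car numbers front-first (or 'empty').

Step 1 [NS]: N:empty,E:wait,S:car1-GO,W:wait | queues: N=0 E=1 S=2 W=0
Step 2 [NS]: N:empty,E:wait,S:car2-GO,W:wait | queues: N=0 E=1 S=1 W=0
Step 3 [NS]: N:empty,E:wait,S:car3-GO,W:wait | queues: N=0 E=1 S=0 W=0
Step 4 [EW]: N:wait,E:car4-GO,S:wait,W:empty | queues: N=0 E=0 S=0 W=0

N: empty
E: empty
S: empty
W: empty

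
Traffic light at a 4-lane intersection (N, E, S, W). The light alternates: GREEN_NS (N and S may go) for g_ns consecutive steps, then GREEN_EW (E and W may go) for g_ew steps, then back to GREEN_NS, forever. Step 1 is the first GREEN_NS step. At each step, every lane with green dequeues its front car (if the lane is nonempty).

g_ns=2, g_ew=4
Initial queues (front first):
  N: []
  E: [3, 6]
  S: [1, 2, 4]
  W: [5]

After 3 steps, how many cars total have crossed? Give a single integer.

Answer: 4

Derivation:
Step 1 [NS]: N:empty,E:wait,S:car1-GO,W:wait | queues: N=0 E=2 S=2 W=1
Step 2 [NS]: N:empty,E:wait,S:car2-GO,W:wait | queues: N=0 E=2 S=1 W=1
Step 3 [EW]: N:wait,E:car3-GO,S:wait,W:car5-GO | queues: N=0 E=1 S=1 W=0
Cars crossed by step 3: 4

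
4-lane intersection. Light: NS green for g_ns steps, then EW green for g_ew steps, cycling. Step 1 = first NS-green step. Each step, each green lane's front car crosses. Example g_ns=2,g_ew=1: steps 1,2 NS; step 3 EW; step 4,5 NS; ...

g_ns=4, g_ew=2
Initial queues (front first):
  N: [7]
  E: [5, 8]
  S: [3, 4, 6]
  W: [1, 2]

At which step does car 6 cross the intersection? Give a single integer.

Step 1 [NS]: N:car7-GO,E:wait,S:car3-GO,W:wait | queues: N=0 E=2 S=2 W=2
Step 2 [NS]: N:empty,E:wait,S:car4-GO,W:wait | queues: N=0 E=2 S=1 W=2
Step 3 [NS]: N:empty,E:wait,S:car6-GO,W:wait | queues: N=0 E=2 S=0 W=2
Step 4 [NS]: N:empty,E:wait,S:empty,W:wait | queues: N=0 E=2 S=0 W=2
Step 5 [EW]: N:wait,E:car5-GO,S:wait,W:car1-GO | queues: N=0 E=1 S=0 W=1
Step 6 [EW]: N:wait,E:car8-GO,S:wait,W:car2-GO | queues: N=0 E=0 S=0 W=0
Car 6 crosses at step 3

3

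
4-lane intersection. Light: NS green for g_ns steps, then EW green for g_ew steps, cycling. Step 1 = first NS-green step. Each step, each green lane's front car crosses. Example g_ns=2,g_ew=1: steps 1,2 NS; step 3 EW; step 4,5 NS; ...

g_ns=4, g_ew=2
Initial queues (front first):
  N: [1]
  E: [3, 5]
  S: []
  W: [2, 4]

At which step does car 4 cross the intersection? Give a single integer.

Step 1 [NS]: N:car1-GO,E:wait,S:empty,W:wait | queues: N=0 E=2 S=0 W=2
Step 2 [NS]: N:empty,E:wait,S:empty,W:wait | queues: N=0 E=2 S=0 W=2
Step 3 [NS]: N:empty,E:wait,S:empty,W:wait | queues: N=0 E=2 S=0 W=2
Step 4 [NS]: N:empty,E:wait,S:empty,W:wait | queues: N=0 E=2 S=0 W=2
Step 5 [EW]: N:wait,E:car3-GO,S:wait,W:car2-GO | queues: N=0 E=1 S=0 W=1
Step 6 [EW]: N:wait,E:car5-GO,S:wait,W:car4-GO | queues: N=0 E=0 S=0 W=0
Car 4 crosses at step 6

6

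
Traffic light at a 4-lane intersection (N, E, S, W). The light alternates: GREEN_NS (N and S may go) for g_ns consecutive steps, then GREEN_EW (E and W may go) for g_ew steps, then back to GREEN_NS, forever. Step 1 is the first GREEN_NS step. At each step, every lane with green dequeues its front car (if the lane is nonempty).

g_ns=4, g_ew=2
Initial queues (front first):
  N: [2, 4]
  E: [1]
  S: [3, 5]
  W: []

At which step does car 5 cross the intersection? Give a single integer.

Step 1 [NS]: N:car2-GO,E:wait,S:car3-GO,W:wait | queues: N=1 E=1 S=1 W=0
Step 2 [NS]: N:car4-GO,E:wait,S:car5-GO,W:wait | queues: N=0 E=1 S=0 W=0
Step 3 [NS]: N:empty,E:wait,S:empty,W:wait | queues: N=0 E=1 S=0 W=0
Step 4 [NS]: N:empty,E:wait,S:empty,W:wait | queues: N=0 E=1 S=0 W=0
Step 5 [EW]: N:wait,E:car1-GO,S:wait,W:empty | queues: N=0 E=0 S=0 W=0
Car 5 crosses at step 2

2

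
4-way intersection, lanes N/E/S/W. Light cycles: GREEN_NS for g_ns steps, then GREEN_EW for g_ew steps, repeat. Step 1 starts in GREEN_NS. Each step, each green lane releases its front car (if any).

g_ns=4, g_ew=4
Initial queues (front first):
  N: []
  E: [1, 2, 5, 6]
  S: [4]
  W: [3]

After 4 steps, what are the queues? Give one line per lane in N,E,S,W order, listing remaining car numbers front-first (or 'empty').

Step 1 [NS]: N:empty,E:wait,S:car4-GO,W:wait | queues: N=0 E=4 S=0 W=1
Step 2 [NS]: N:empty,E:wait,S:empty,W:wait | queues: N=0 E=4 S=0 W=1
Step 3 [NS]: N:empty,E:wait,S:empty,W:wait | queues: N=0 E=4 S=0 W=1
Step 4 [NS]: N:empty,E:wait,S:empty,W:wait | queues: N=0 E=4 S=0 W=1

N: empty
E: 1 2 5 6
S: empty
W: 3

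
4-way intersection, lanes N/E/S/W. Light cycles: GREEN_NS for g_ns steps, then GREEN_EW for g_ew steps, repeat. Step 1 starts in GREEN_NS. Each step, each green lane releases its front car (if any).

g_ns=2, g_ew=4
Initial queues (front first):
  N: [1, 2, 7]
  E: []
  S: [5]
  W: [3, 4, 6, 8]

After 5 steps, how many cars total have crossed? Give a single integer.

Answer: 6

Derivation:
Step 1 [NS]: N:car1-GO,E:wait,S:car5-GO,W:wait | queues: N=2 E=0 S=0 W=4
Step 2 [NS]: N:car2-GO,E:wait,S:empty,W:wait | queues: N=1 E=0 S=0 W=4
Step 3 [EW]: N:wait,E:empty,S:wait,W:car3-GO | queues: N=1 E=0 S=0 W=3
Step 4 [EW]: N:wait,E:empty,S:wait,W:car4-GO | queues: N=1 E=0 S=0 W=2
Step 5 [EW]: N:wait,E:empty,S:wait,W:car6-GO | queues: N=1 E=0 S=0 W=1
Cars crossed by step 5: 6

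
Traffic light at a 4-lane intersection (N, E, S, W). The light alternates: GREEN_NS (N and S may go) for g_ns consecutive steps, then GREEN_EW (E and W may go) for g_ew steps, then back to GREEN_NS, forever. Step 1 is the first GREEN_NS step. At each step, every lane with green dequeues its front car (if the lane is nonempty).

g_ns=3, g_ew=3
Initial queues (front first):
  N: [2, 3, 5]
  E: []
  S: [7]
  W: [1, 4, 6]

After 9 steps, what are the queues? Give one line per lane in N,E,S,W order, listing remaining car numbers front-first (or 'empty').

Step 1 [NS]: N:car2-GO,E:wait,S:car7-GO,W:wait | queues: N=2 E=0 S=0 W=3
Step 2 [NS]: N:car3-GO,E:wait,S:empty,W:wait | queues: N=1 E=0 S=0 W=3
Step 3 [NS]: N:car5-GO,E:wait,S:empty,W:wait | queues: N=0 E=0 S=0 W=3
Step 4 [EW]: N:wait,E:empty,S:wait,W:car1-GO | queues: N=0 E=0 S=0 W=2
Step 5 [EW]: N:wait,E:empty,S:wait,W:car4-GO | queues: N=0 E=0 S=0 W=1
Step 6 [EW]: N:wait,E:empty,S:wait,W:car6-GO | queues: N=0 E=0 S=0 W=0

N: empty
E: empty
S: empty
W: empty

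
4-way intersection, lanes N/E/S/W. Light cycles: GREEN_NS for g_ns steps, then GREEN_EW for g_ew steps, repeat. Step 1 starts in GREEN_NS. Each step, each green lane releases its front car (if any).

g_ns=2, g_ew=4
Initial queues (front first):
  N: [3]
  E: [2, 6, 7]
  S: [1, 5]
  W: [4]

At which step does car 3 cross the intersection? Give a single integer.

Step 1 [NS]: N:car3-GO,E:wait,S:car1-GO,W:wait | queues: N=0 E=3 S=1 W=1
Step 2 [NS]: N:empty,E:wait,S:car5-GO,W:wait | queues: N=0 E=3 S=0 W=1
Step 3 [EW]: N:wait,E:car2-GO,S:wait,W:car4-GO | queues: N=0 E=2 S=0 W=0
Step 4 [EW]: N:wait,E:car6-GO,S:wait,W:empty | queues: N=0 E=1 S=0 W=0
Step 5 [EW]: N:wait,E:car7-GO,S:wait,W:empty | queues: N=0 E=0 S=0 W=0
Car 3 crosses at step 1

1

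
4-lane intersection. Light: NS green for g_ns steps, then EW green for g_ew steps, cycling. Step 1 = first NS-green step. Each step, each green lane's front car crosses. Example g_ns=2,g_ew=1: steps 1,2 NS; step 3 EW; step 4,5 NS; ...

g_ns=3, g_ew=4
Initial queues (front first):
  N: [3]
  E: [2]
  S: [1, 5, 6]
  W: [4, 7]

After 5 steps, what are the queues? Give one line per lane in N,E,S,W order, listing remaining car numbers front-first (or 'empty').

Step 1 [NS]: N:car3-GO,E:wait,S:car1-GO,W:wait | queues: N=0 E=1 S=2 W=2
Step 2 [NS]: N:empty,E:wait,S:car5-GO,W:wait | queues: N=0 E=1 S=1 W=2
Step 3 [NS]: N:empty,E:wait,S:car6-GO,W:wait | queues: N=0 E=1 S=0 W=2
Step 4 [EW]: N:wait,E:car2-GO,S:wait,W:car4-GO | queues: N=0 E=0 S=0 W=1
Step 5 [EW]: N:wait,E:empty,S:wait,W:car7-GO | queues: N=0 E=0 S=0 W=0

N: empty
E: empty
S: empty
W: empty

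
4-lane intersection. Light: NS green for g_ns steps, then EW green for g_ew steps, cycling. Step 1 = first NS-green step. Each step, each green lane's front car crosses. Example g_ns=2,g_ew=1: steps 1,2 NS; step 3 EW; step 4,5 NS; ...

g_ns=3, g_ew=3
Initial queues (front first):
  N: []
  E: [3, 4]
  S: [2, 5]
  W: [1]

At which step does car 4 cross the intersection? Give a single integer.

Step 1 [NS]: N:empty,E:wait,S:car2-GO,W:wait | queues: N=0 E=2 S=1 W=1
Step 2 [NS]: N:empty,E:wait,S:car5-GO,W:wait | queues: N=0 E=2 S=0 W=1
Step 3 [NS]: N:empty,E:wait,S:empty,W:wait | queues: N=0 E=2 S=0 W=1
Step 4 [EW]: N:wait,E:car3-GO,S:wait,W:car1-GO | queues: N=0 E=1 S=0 W=0
Step 5 [EW]: N:wait,E:car4-GO,S:wait,W:empty | queues: N=0 E=0 S=0 W=0
Car 4 crosses at step 5

5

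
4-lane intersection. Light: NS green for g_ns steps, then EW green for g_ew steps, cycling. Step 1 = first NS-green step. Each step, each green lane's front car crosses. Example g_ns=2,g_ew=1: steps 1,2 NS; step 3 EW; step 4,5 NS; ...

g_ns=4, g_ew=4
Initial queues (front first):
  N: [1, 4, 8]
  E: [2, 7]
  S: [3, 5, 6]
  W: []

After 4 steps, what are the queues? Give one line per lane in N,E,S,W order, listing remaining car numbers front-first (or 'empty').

Step 1 [NS]: N:car1-GO,E:wait,S:car3-GO,W:wait | queues: N=2 E=2 S=2 W=0
Step 2 [NS]: N:car4-GO,E:wait,S:car5-GO,W:wait | queues: N=1 E=2 S=1 W=0
Step 3 [NS]: N:car8-GO,E:wait,S:car6-GO,W:wait | queues: N=0 E=2 S=0 W=0
Step 4 [NS]: N:empty,E:wait,S:empty,W:wait | queues: N=0 E=2 S=0 W=0

N: empty
E: 2 7
S: empty
W: empty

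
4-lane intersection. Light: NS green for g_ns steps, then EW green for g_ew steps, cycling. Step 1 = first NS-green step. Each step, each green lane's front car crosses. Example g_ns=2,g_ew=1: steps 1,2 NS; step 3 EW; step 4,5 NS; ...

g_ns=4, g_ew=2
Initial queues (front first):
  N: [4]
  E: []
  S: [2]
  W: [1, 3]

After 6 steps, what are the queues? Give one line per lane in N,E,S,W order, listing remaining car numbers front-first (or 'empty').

Step 1 [NS]: N:car4-GO,E:wait,S:car2-GO,W:wait | queues: N=0 E=0 S=0 W=2
Step 2 [NS]: N:empty,E:wait,S:empty,W:wait | queues: N=0 E=0 S=0 W=2
Step 3 [NS]: N:empty,E:wait,S:empty,W:wait | queues: N=0 E=0 S=0 W=2
Step 4 [NS]: N:empty,E:wait,S:empty,W:wait | queues: N=0 E=0 S=0 W=2
Step 5 [EW]: N:wait,E:empty,S:wait,W:car1-GO | queues: N=0 E=0 S=0 W=1
Step 6 [EW]: N:wait,E:empty,S:wait,W:car3-GO | queues: N=0 E=0 S=0 W=0

N: empty
E: empty
S: empty
W: empty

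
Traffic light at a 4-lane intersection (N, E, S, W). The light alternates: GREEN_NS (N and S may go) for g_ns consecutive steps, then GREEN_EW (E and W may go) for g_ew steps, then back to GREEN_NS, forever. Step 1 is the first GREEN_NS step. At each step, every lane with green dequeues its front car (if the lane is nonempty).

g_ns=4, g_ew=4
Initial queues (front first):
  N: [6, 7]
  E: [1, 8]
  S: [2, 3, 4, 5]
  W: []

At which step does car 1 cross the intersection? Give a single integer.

Step 1 [NS]: N:car6-GO,E:wait,S:car2-GO,W:wait | queues: N=1 E=2 S=3 W=0
Step 2 [NS]: N:car7-GO,E:wait,S:car3-GO,W:wait | queues: N=0 E=2 S=2 W=0
Step 3 [NS]: N:empty,E:wait,S:car4-GO,W:wait | queues: N=0 E=2 S=1 W=0
Step 4 [NS]: N:empty,E:wait,S:car5-GO,W:wait | queues: N=0 E=2 S=0 W=0
Step 5 [EW]: N:wait,E:car1-GO,S:wait,W:empty | queues: N=0 E=1 S=0 W=0
Step 6 [EW]: N:wait,E:car8-GO,S:wait,W:empty | queues: N=0 E=0 S=0 W=0
Car 1 crosses at step 5

5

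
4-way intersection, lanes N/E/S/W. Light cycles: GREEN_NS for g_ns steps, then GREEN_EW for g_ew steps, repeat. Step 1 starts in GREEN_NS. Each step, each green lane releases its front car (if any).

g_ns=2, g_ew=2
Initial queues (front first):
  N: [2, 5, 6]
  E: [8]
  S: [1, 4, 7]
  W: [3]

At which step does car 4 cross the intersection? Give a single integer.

Step 1 [NS]: N:car2-GO,E:wait,S:car1-GO,W:wait | queues: N=2 E=1 S=2 W=1
Step 2 [NS]: N:car5-GO,E:wait,S:car4-GO,W:wait | queues: N=1 E=1 S=1 W=1
Step 3 [EW]: N:wait,E:car8-GO,S:wait,W:car3-GO | queues: N=1 E=0 S=1 W=0
Step 4 [EW]: N:wait,E:empty,S:wait,W:empty | queues: N=1 E=0 S=1 W=0
Step 5 [NS]: N:car6-GO,E:wait,S:car7-GO,W:wait | queues: N=0 E=0 S=0 W=0
Car 4 crosses at step 2

2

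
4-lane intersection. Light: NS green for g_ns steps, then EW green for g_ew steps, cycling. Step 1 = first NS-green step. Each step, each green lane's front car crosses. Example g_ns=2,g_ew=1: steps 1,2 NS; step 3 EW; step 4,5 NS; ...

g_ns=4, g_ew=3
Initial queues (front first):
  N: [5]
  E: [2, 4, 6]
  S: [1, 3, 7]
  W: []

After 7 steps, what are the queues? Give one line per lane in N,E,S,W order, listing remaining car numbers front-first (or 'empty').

Step 1 [NS]: N:car5-GO,E:wait,S:car1-GO,W:wait | queues: N=0 E=3 S=2 W=0
Step 2 [NS]: N:empty,E:wait,S:car3-GO,W:wait | queues: N=0 E=3 S=1 W=0
Step 3 [NS]: N:empty,E:wait,S:car7-GO,W:wait | queues: N=0 E=3 S=0 W=0
Step 4 [NS]: N:empty,E:wait,S:empty,W:wait | queues: N=0 E=3 S=0 W=0
Step 5 [EW]: N:wait,E:car2-GO,S:wait,W:empty | queues: N=0 E=2 S=0 W=0
Step 6 [EW]: N:wait,E:car4-GO,S:wait,W:empty | queues: N=0 E=1 S=0 W=0
Step 7 [EW]: N:wait,E:car6-GO,S:wait,W:empty | queues: N=0 E=0 S=0 W=0

N: empty
E: empty
S: empty
W: empty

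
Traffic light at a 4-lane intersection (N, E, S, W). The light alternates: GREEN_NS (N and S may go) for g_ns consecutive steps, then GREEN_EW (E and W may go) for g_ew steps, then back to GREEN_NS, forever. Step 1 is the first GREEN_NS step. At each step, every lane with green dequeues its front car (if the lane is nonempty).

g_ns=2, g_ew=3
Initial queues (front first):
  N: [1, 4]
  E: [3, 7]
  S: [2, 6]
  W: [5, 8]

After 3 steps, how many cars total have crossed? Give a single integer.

Step 1 [NS]: N:car1-GO,E:wait,S:car2-GO,W:wait | queues: N=1 E=2 S=1 W=2
Step 2 [NS]: N:car4-GO,E:wait,S:car6-GO,W:wait | queues: N=0 E=2 S=0 W=2
Step 3 [EW]: N:wait,E:car3-GO,S:wait,W:car5-GO | queues: N=0 E=1 S=0 W=1
Cars crossed by step 3: 6

Answer: 6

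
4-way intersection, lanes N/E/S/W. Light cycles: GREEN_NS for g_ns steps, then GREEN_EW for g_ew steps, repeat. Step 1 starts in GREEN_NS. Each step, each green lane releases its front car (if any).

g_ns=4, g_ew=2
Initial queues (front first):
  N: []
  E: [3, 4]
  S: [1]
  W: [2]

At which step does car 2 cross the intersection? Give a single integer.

Step 1 [NS]: N:empty,E:wait,S:car1-GO,W:wait | queues: N=0 E=2 S=0 W=1
Step 2 [NS]: N:empty,E:wait,S:empty,W:wait | queues: N=0 E=2 S=0 W=1
Step 3 [NS]: N:empty,E:wait,S:empty,W:wait | queues: N=0 E=2 S=0 W=1
Step 4 [NS]: N:empty,E:wait,S:empty,W:wait | queues: N=0 E=2 S=0 W=1
Step 5 [EW]: N:wait,E:car3-GO,S:wait,W:car2-GO | queues: N=0 E=1 S=0 W=0
Step 6 [EW]: N:wait,E:car4-GO,S:wait,W:empty | queues: N=0 E=0 S=0 W=0
Car 2 crosses at step 5

5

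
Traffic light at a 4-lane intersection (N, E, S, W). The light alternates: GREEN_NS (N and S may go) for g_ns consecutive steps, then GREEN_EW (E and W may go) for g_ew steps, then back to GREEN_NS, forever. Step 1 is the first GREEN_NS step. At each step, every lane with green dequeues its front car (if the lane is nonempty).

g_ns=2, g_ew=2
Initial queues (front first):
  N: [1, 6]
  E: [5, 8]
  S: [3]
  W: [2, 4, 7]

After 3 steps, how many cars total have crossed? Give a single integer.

Answer: 5

Derivation:
Step 1 [NS]: N:car1-GO,E:wait,S:car3-GO,W:wait | queues: N=1 E=2 S=0 W=3
Step 2 [NS]: N:car6-GO,E:wait,S:empty,W:wait | queues: N=0 E=2 S=0 W=3
Step 3 [EW]: N:wait,E:car5-GO,S:wait,W:car2-GO | queues: N=0 E=1 S=0 W=2
Cars crossed by step 3: 5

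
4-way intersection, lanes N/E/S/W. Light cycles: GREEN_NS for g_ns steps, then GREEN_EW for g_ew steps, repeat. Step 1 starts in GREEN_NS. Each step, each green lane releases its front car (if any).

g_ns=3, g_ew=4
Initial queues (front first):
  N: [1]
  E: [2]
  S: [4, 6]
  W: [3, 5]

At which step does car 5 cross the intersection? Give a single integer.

Step 1 [NS]: N:car1-GO,E:wait,S:car4-GO,W:wait | queues: N=0 E=1 S=1 W=2
Step 2 [NS]: N:empty,E:wait,S:car6-GO,W:wait | queues: N=0 E=1 S=0 W=2
Step 3 [NS]: N:empty,E:wait,S:empty,W:wait | queues: N=0 E=1 S=0 W=2
Step 4 [EW]: N:wait,E:car2-GO,S:wait,W:car3-GO | queues: N=0 E=0 S=0 W=1
Step 5 [EW]: N:wait,E:empty,S:wait,W:car5-GO | queues: N=0 E=0 S=0 W=0
Car 5 crosses at step 5

5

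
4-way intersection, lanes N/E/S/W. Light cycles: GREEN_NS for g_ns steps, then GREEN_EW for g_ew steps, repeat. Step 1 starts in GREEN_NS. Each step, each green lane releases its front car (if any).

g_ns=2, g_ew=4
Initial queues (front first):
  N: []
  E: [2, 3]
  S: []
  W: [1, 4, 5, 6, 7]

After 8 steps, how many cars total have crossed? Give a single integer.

Step 1 [NS]: N:empty,E:wait,S:empty,W:wait | queues: N=0 E=2 S=0 W=5
Step 2 [NS]: N:empty,E:wait,S:empty,W:wait | queues: N=0 E=2 S=0 W=5
Step 3 [EW]: N:wait,E:car2-GO,S:wait,W:car1-GO | queues: N=0 E=1 S=0 W=4
Step 4 [EW]: N:wait,E:car3-GO,S:wait,W:car4-GO | queues: N=0 E=0 S=0 W=3
Step 5 [EW]: N:wait,E:empty,S:wait,W:car5-GO | queues: N=0 E=0 S=0 W=2
Step 6 [EW]: N:wait,E:empty,S:wait,W:car6-GO | queues: N=0 E=0 S=0 W=1
Step 7 [NS]: N:empty,E:wait,S:empty,W:wait | queues: N=0 E=0 S=0 W=1
Step 8 [NS]: N:empty,E:wait,S:empty,W:wait | queues: N=0 E=0 S=0 W=1
Cars crossed by step 8: 6

Answer: 6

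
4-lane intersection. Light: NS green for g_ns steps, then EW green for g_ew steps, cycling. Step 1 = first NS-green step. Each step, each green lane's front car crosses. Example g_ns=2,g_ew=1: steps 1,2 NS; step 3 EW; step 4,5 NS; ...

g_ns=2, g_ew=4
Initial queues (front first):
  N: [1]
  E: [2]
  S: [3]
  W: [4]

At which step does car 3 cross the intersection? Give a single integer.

Step 1 [NS]: N:car1-GO,E:wait,S:car3-GO,W:wait | queues: N=0 E=1 S=0 W=1
Step 2 [NS]: N:empty,E:wait,S:empty,W:wait | queues: N=0 E=1 S=0 W=1
Step 3 [EW]: N:wait,E:car2-GO,S:wait,W:car4-GO | queues: N=0 E=0 S=0 W=0
Car 3 crosses at step 1

1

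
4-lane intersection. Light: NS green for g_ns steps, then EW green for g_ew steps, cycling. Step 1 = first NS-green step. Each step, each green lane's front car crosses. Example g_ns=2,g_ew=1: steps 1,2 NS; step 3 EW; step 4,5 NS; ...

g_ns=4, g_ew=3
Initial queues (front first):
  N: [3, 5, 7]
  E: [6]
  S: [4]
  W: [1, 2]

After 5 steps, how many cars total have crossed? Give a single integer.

Answer: 6

Derivation:
Step 1 [NS]: N:car3-GO,E:wait,S:car4-GO,W:wait | queues: N=2 E=1 S=0 W=2
Step 2 [NS]: N:car5-GO,E:wait,S:empty,W:wait | queues: N=1 E=1 S=0 W=2
Step 3 [NS]: N:car7-GO,E:wait,S:empty,W:wait | queues: N=0 E=1 S=0 W=2
Step 4 [NS]: N:empty,E:wait,S:empty,W:wait | queues: N=0 E=1 S=0 W=2
Step 5 [EW]: N:wait,E:car6-GO,S:wait,W:car1-GO | queues: N=0 E=0 S=0 W=1
Cars crossed by step 5: 6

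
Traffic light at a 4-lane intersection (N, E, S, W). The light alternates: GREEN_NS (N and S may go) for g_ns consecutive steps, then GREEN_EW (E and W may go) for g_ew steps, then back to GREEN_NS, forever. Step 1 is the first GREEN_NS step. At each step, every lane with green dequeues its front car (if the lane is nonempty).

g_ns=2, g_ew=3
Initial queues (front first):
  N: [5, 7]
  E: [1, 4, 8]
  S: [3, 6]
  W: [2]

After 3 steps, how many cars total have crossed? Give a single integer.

Answer: 6

Derivation:
Step 1 [NS]: N:car5-GO,E:wait,S:car3-GO,W:wait | queues: N=1 E=3 S=1 W=1
Step 2 [NS]: N:car7-GO,E:wait,S:car6-GO,W:wait | queues: N=0 E=3 S=0 W=1
Step 3 [EW]: N:wait,E:car1-GO,S:wait,W:car2-GO | queues: N=0 E=2 S=0 W=0
Cars crossed by step 3: 6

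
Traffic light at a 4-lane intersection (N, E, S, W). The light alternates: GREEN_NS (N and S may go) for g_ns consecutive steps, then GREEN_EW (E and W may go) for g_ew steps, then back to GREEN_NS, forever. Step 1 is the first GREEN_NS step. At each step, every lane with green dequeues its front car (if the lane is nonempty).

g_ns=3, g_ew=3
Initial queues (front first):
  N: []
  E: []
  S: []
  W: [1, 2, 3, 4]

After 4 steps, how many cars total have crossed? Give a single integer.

Answer: 1

Derivation:
Step 1 [NS]: N:empty,E:wait,S:empty,W:wait | queues: N=0 E=0 S=0 W=4
Step 2 [NS]: N:empty,E:wait,S:empty,W:wait | queues: N=0 E=0 S=0 W=4
Step 3 [NS]: N:empty,E:wait,S:empty,W:wait | queues: N=0 E=0 S=0 W=4
Step 4 [EW]: N:wait,E:empty,S:wait,W:car1-GO | queues: N=0 E=0 S=0 W=3
Cars crossed by step 4: 1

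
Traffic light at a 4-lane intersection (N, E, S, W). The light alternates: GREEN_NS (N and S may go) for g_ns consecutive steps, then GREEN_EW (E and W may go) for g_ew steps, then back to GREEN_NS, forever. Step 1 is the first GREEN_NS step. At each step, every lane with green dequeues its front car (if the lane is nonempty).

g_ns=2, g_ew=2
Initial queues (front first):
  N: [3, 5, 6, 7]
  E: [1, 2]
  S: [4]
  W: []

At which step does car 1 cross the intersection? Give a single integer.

Step 1 [NS]: N:car3-GO,E:wait,S:car4-GO,W:wait | queues: N=3 E=2 S=0 W=0
Step 2 [NS]: N:car5-GO,E:wait,S:empty,W:wait | queues: N=2 E=2 S=0 W=0
Step 3 [EW]: N:wait,E:car1-GO,S:wait,W:empty | queues: N=2 E=1 S=0 W=0
Step 4 [EW]: N:wait,E:car2-GO,S:wait,W:empty | queues: N=2 E=0 S=0 W=0
Step 5 [NS]: N:car6-GO,E:wait,S:empty,W:wait | queues: N=1 E=0 S=0 W=0
Step 6 [NS]: N:car7-GO,E:wait,S:empty,W:wait | queues: N=0 E=0 S=0 W=0
Car 1 crosses at step 3

3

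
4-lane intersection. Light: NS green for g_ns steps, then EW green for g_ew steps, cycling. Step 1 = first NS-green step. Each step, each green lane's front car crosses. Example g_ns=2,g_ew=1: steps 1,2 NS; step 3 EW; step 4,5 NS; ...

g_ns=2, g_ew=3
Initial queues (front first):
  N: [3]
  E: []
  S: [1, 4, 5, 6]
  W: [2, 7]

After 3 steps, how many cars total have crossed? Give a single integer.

Answer: 4

Derivation:
Step 1 [NS]: N:car3-GO,E:wait,S:car1-GO,W:wait | queues: N=0 E=0 S=3 W=2
Step 2 [NS]: N:empty,E:wait,S:car4-GO,W:wait | queues: N=0 E=0 S=2 W=2
Step 3 [EW]: N:wait,E:empty,S:wait,W:car2-GO | queues: N=0 E=0 S=2 W=1
Cars crossed by step 3: 4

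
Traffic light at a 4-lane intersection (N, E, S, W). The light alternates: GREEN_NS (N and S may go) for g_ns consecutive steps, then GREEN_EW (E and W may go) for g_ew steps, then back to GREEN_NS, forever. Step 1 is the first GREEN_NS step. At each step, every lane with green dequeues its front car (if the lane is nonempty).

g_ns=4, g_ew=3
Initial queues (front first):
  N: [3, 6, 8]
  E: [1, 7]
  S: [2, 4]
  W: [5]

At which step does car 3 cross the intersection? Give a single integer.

Step 1 [NS]: N:car3-GO,E:wait,S:car2-GO,W:wait | queues: N=2 E=2 S=1 W=1
Step 2 [NS]: N:car6-GO,E:wait,S:car4-GO,W:wait | queues: N=1 E=2 S=0 W=1
Step 3 [NS]: N:car8-GO,E:wait,S:empty,W:wait | queues: N=0 E=2 S=0 W=1
Step 4 [NS]: N:empty,E:wait,S:empty,W:wait | queues: N=0 E=2 S=0 W=1
Step 5 [EW]: N:wait,E:car1-GO,S:wait,W:car5-GO | queues: N=0 E=1 S=0 W=0
Step 6 [EW]: N:wait,E:car7-GO,S:wait,W:empty | queues: N=0 E=0 S=0 W=0
Car 3 crosses at step 1

1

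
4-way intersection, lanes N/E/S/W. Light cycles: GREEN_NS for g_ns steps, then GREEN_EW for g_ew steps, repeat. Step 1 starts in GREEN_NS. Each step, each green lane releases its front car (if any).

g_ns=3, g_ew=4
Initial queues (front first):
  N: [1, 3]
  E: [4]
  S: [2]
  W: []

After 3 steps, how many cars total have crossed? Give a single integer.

Answer: 3

Derivation:
Step 1 [NS]: N:car1-GO,E:wait,S:car2-GO,W:wait | queues: N=1 E=1 S=0 W=0
Step 2 [NS]: N:car3-GO,E:wait,S:empty,W:wait | queues: N=0 E=1 S=0 W=0
Step 3 [NS]: N:empty,E:wait,S:empty,W:wait | queues: N=0 E=1 S=0 W=0
Cars crossed by step 3: 3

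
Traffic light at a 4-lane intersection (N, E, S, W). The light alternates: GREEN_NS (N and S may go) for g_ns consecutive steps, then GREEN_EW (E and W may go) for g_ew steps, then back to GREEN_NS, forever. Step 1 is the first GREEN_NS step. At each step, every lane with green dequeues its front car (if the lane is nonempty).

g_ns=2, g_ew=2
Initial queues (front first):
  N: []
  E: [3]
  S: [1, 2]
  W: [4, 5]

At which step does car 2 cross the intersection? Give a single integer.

Step 1 [NS]: N:empty,E:wait,S:car1-GO,W:wait | queues: N=0 E=1 S=1 W=2
Step 2 [NS]: N:empty,E:wait,S:car2-GO,W:wait | queues: N=0 E=1 S=0 W=2
Step 3 [EW]: N:wait,E:car3-GO,S:wait,W:car4-GO | queues: N=0 E=0 S=0 W=1
Step 4 [EW]: N:wait,E:empty,S:wait,W:car5-GO | queues: N=0 E=0 S=0 W=0
Car 2 crosses at step 2

2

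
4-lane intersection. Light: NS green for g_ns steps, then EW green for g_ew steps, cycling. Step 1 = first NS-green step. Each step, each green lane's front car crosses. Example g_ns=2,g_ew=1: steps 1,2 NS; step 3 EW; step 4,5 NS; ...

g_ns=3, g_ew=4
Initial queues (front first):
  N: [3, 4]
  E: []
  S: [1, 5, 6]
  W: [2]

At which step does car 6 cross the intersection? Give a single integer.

Step 1 [NS]: N:car3-GO,E:wait,S:car1-GO,W:wait | queues: N=1 E=0 S=2 W=1
Step 2 [NS]: N:car4-GO,E:wait,S:car5-GO,W:wait | queues: N=0 E=0 S=1 W=1
Step 3 [NS]: N:empty,E:wait,S:car6-GO,W:wait | queues: N=0 E=0 S=0 W=1
Step 4 [EW]: N:wait,E:empty,S:wait,W:car2-GO | queues: N=0 E=0 S=0 W=0
Car 6 crosses at step 3

3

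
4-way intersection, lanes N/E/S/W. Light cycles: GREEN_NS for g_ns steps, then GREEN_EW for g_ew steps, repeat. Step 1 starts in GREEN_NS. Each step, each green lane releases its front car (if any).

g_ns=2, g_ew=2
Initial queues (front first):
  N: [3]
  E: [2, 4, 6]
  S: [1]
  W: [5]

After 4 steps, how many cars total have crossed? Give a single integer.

Step 1 [NS]: N:car3-GO,E:wait,S:car1-GO,W:wait | queues: N=0 E=3 S=0 W=1
Step 2 [NS]: N:empty,E:wait,S:empty,W:wait | queues: N=0 E=3 S=0 W=1
Step 3 [EW]: N:wait,E:car2-GO,S:wait,W:car5-GO | queues: N=0 E=2 S=0 W=0
Step 4 [EW]: N:wait,E:car4-GO,S:wait,W:empty | queues: N=0 E=1 S=0 W=0
Cars crossed by step 4: 5

Answer: 5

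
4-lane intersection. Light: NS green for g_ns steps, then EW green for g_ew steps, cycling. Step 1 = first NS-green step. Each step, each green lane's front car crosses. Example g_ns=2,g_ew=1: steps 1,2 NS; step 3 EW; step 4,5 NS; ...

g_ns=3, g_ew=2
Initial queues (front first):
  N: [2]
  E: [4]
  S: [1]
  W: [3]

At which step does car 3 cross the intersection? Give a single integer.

Step 1 [NS]: N:car2-GO,E:wait,S:car1-GO,W:wait | queues: N=0 E=1 S=0 W=1
Step 2 [NS]: N:empty,E:wait,S:empty,W:wait | queues: N=0 E=1 S=0 W=1
Step 3 [NS]: N:empty,E:wait,S:empty,W:wait | queues: N=0 E=1 S=0 W=1
Step 4 [EW]: N:wait,E:car4-GO,S:wait,W:car3-GO | queues: N=0 E=0 S=0 W=0
Car 3 crosses at step 4

4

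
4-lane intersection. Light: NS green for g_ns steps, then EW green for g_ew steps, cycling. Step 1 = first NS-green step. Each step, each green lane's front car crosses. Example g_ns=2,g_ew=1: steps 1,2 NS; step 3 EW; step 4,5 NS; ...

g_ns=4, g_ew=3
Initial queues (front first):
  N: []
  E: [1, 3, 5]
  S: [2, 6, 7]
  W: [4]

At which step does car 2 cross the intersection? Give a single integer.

Step 1 [NS]: N:empty,E:wait,S:car2-GO,W:wait | queues: N=0 E=3 S=2 W=1
Step 2 [NS]: N:empty,E:wait,S:car6-GO,W:wait | queues: N=0 E=3 S=1 W=1
Step 3 [NS]: N:empty,E:wait,S:car7-GO,W:wait | queues: N=0 E=3 S=0 W=1
Step 4 [NS]: N:empty,E:wait,S:empty,W:wait | queues: N=0 E=3 S=0 W=1
Step 5 [EW]: N:wait,E:car1-GO,S:wait,W:car4-GO | queues: N=0 E=2 S=0 W=0
Step 6 [EW]: N:wait,E:car3-GO,S:wait,W:empty | queues: N=0 E=1 S=0 W=0
Step 7 [EW]: N:wait,E:car5-GO,S:wait,W:empty | queues: N=0 E=0 S=0 W=0
Car 2 crosses at step 1

1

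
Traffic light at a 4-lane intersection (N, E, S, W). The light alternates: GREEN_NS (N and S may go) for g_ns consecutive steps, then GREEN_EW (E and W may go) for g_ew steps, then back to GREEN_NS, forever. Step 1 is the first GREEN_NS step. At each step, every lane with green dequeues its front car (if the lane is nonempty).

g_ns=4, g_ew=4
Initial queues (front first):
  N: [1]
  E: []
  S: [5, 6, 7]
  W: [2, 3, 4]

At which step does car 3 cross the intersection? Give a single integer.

Step 1 [NS]: N:car1-GO,E:wait,S:car5-GO,W:wait | queues: N=0 E=0 S=2 W=3
Step 2 [NS]: N:empty,E:wait,S:car6-GO,W:wait | queues: N=0 E=0 S=1 W=3
Step 3 [NS]: N:empty,E:wait,S:car7-GO,W:wait | queues: N=0 E=0 S=0 W=3
Step 4 [NS]: N:empty,E:wait,S:empty,W:wait | queues: N=0 E=0 S=0 W=3
Step 5 [EW]: N:wait,E:empty,S:wait,W:car2-GO | queues: N=0 E=0 S=0 W=2
Step 6 [EW]: N:wait,E:empty,S:wait,W:car3-GO | queues: N=0 E=0 S=0 W=1
Step 7 [EW]: N:wait,E:empty,S:wait,W:car4-GO | queues: N=0 E=0 S=0 W=0
Car 3 crosses at step 6

6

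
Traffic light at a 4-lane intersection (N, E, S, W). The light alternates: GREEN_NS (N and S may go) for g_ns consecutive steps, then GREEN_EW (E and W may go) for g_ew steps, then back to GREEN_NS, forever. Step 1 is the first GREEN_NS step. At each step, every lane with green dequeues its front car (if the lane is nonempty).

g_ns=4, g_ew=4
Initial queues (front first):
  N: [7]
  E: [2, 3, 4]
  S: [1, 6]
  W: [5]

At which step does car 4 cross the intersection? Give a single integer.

Step 1 [NS]: N:car7-GO,E:wait,S:car1-GO,W:wait | queues: N=0 E=3 S=1 W=1
Step 2 [NS]: N:empty,E:wait,S:car6-GO,W:wait | queues: N=0 E=3 S=0 W=1
Step 3 [NS]: N:empty,E:wait,S:empty,W:wait | queues: N=0 E=3 S=0 W=1
Step 4 [NS]: N:empty,E:wait,S:empty,W:wait | queues: N=0 E=3 S=0 W=1
Step 5 [EW]: N:wait,E:car2-GO,S:wait,W:car5-GO | queues: N=0 E=2 S=0 W=0
Step 6 [EW]: N:wait,E:car3-GO,S:wait,W:empty | queues: N=0 E=1 S=0 W=0
Step 7 [EW]: N:wait,E:car4-GO,S:wait,W:empty | queues: N=0 E=0 S=0 W=0
Car 4 crosses at step 7

7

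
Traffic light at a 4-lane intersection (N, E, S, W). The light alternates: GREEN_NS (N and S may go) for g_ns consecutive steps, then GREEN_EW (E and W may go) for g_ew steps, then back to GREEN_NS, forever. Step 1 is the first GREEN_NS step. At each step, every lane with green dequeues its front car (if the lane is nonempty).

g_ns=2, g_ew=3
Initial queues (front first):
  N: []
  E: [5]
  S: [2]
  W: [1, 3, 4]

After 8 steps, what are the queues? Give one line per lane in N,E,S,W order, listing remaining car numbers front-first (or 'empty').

Step 1 [NS]: N:empty,E:wait,S:car2-GO,W:wait | queues: N=0 E=1 S=0 W=3
Step 2 [NS]: N:empty,E:wait,S:empty,W:wait | queues: N=0 E=1 S=0 W=3
Step 3 [EW]: N:wait,E:car5-GO,S:wait,W:car1-GO | queues: N=0 E=0 S=0 W=2
Step 4 [EW]: N:wait,E:empty,S:wait,W:car3-GO | queues: N=0 E=0 S=0 W=1
Step 5 [EW]: N:wait,E:empty,S:wait,W:car4-GO | queues: N=0 E=0 S=0 W=0

N: empty
E: empty
S: empty
W: empty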